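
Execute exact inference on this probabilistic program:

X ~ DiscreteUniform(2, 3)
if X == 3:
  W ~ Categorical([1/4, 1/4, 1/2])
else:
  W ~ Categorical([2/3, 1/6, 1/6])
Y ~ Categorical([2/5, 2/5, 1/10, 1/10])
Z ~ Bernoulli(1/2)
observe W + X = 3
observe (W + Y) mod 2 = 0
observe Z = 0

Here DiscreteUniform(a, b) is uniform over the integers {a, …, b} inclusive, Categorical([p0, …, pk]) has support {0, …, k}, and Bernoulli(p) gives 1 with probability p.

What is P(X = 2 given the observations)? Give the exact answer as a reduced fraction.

P(X = 2 | obs) = 2/5

Enumerate traces; 4 have nonzero weight after conditioning:
  (X=2, W=1, Y=1, Z=0) weight 1/60
  (X=2, W=1, Y=3, Z=0) weight 1/240
  (X=3, W=0, Y=0, Z=0) weight 1/40
  (X=3, W=0, Y=2, Z=0) weight 1/160
Group by X:
  weight(X=2) = 1/48
  weight(X=3) = 1/32
Total weight = 1/48 + 1/32 = 5/96
P(X=2 | obs) = 1/48 / 5/96 = 2/5
P(X=3 | obs) = 1/32 / 5/96 = 3/5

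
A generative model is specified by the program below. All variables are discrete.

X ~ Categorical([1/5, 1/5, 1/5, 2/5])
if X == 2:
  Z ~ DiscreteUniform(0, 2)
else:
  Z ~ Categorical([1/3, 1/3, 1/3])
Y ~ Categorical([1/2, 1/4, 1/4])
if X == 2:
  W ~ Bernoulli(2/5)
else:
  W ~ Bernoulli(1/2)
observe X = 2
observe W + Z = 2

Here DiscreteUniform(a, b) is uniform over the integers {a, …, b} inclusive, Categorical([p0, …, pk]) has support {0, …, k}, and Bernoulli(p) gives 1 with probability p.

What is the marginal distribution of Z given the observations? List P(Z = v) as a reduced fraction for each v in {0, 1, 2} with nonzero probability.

P(Z=1) = 2/5, P(Z=2) = 3/5

Enumerate traces; 6 have nonzero weight after conditioning:
  (X=2, Z=1, Y=0, W=1) weight 1/75
  (X=2, Z=1, Y=1, W=1) weight 1/150
  (X=2, Z=1, Y=2, W=1) weight 1/150
  (X=2, Z=2, Y=0, W=0) weight 1/50
  (X=2, Z=2, Y=1, W=0) weight 1/100
  (X=2, Z=2, Y=2, W=0) weight 1/100
Group by Z:
  weight(Z=1) = 2/75
  weight(Z=2) = 1/25
Total weight = 2/75 + 1/25 = 1/15
P(Z=1 | obs) = 2/75 / 1/15 = 2/5
P(Z=2 | obs) = 1/25 / 1/15 = 3/5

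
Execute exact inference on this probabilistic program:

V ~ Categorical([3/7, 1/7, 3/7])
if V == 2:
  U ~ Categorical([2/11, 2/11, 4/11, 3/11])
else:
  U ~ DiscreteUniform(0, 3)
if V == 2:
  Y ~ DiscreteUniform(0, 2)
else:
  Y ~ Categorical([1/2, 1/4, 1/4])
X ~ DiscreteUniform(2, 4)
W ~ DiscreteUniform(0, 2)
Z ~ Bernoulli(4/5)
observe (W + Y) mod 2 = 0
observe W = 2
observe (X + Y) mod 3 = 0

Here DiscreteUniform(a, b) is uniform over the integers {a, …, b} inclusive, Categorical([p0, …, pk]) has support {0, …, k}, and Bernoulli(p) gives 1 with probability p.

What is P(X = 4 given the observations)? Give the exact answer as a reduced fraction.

P(X = 4 | obs) = 2/5

Enumerate traces; 48 have nonzero weight after conditioning:
  (V=0, U=0, Y=0, X=3, W=2, Z=0) weight 1/840
  (V=0, U=0, Y=0, X=3, W=2, Z=1) weight 1/210
  (V=0, U=0, Y=2, X=4, W=2, Z=0) weight 1/1680
  (V=0, U=0, Y=2, X=4, W=2, Z=1) weight 1/420
  (V=0, U=1, Y=0, X=3, W=2, Z=0) weight 1/840
  (V=0, U=1, Y=0, X=3, W=2, Z=1) weight 1/210
  (V=0, U=1, Y=2, X=4, W=2, Z=0) weight 1/1680
  (V=0, U=1, Y=2, X=4, W=2, Z=1) weight 1/420
  … 40 more
Group by X:
  weight(X=3) = 1/21
  weight(X=4) = 2/63
Total weight = 1/21 + 2/63 = 5/63
P(X=3 | obs) = 1/21 / 5/63 = 3/5
P(X=4 | obs) = 2/63 / 5/63 = 2/5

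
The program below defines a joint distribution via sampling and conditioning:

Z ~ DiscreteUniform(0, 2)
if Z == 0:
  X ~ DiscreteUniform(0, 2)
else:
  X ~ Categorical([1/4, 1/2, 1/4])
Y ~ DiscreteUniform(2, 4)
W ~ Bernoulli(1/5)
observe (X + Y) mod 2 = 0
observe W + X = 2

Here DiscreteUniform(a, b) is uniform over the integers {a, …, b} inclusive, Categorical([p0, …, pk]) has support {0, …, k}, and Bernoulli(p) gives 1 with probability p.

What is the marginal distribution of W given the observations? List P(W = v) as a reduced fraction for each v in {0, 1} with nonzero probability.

Enumerate traces; 9 have nonzero weight after conditioning:
  (Z=0, X=1, Y=3, W=1) weight 1/135
  (Z=0, X=2, Y=2, W=0) weight 4/135
  (Z=0, X=2, Y=4, W=0) weight 4/135
  (Z=1, X=1, Y=3, W=1) weight 1/90
  (Z=1, X=2, Y=2, W=0) weight 1/45
  (Z=1, X=2, Y=4, W=0) weight 1/45
  (Z=2, X=1, Y=3, W=1) weight 1/90
  (Z=2, X=2, Y=2, W=0) weight 1/45
  … 1 more
Group by W:
  weight(W=0) = 4/27
  weight(W=1) = 4/135
Total weight = 4/27 + 4/135 = 8/45
P(W=0 | obs) = 4/27 / 8/45 = 5/6
P(W=1 | obs) = 4/135 / 8/45 = 1/6

P(W=0) = 5/6, P(W=1) = 1/6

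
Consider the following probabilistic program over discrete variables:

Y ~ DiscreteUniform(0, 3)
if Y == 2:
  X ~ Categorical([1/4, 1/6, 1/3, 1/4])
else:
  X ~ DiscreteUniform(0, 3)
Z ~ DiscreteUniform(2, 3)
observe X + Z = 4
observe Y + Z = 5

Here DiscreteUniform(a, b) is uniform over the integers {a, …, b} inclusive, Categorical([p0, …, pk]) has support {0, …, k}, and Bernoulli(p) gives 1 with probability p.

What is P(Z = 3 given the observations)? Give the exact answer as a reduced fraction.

Enumerate traces; 2 have nonzero weight after conditioning:
  (Y=2, X=1, Z=3) weight 1/48
  (Y=3, X=2, Z=2) weight 1/32
Group by Z:
  weight(Z=2) = 1/32
  weight(Z=3) = 1/48
Total weight = 1/32 + 1/48 = 5/96
P(Z=2 | obs) = 1/32 / 5/96 = 3/5
P(Z=3 | obs) = 1/48 / 5/96 = 2/5

P(Z = 3 | obs) = 2/5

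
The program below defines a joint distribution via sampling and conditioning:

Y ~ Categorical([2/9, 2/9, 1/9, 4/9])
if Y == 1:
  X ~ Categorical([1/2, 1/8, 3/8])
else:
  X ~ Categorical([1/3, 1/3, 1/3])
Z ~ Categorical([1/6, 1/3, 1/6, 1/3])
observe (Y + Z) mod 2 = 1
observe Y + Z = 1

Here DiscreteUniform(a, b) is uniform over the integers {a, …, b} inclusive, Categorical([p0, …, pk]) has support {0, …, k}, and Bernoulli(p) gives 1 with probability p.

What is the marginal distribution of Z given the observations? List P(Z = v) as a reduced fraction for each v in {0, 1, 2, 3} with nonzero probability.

P(Z=0) = 1/3, P(Z=1) = 2/3

Enumerate traces; 6 have nonzero weight after conditioning:
  (Y=0, X=0, Z=1) weight 2/81
  (Y=0, X=1, Z=1) weight 2/81
  (Y=0, X=2, Z=1) weight 2/81
  (Y=1, X=0, Z=0) weight 1/54
  (Y=1, X=1, Z=0) weight 1/216
  (Y=1, X=2, Z=0) weight 1/72
Group by Z:
  weight(Z=0) = 1/27
  weight(Z=1) = 2/27
Total weight = 1/27 + 2/27 = 1/9
P(Z=0 | obs) = 1/27 / 1/9 = 1/3
P(Z=1 | obs) = 2/27 / 1/9 = 2/3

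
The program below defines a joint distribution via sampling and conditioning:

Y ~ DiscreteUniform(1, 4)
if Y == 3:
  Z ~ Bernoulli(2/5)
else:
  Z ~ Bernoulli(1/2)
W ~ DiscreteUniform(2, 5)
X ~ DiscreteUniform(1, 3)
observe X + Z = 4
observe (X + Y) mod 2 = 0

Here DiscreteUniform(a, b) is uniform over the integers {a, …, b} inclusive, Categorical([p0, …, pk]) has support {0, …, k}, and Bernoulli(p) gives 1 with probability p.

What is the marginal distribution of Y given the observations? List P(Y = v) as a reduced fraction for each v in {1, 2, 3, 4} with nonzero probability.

Enumerate traces; 8 have nonzero weight after conditioning:
  (Y=1, Z=1, W=2, X=3) weight 1/96
  (Y=1, Z=1, W=3, X=3) weight 1/96
  (Y=1, Z=1, W=4, X=3) weight 1/96
  (Y=1, Z=1, W=5, X=3) weight 1/96
  (Y=3, Z=1, W=2, X=3) weight 1/120
  (Y=3, Z=1, W=3, X=3) weight 1/120
  (Y=3, Z=1, W=4, X=3) weight 1/120
  (Y=3, Z=1, W=5, X=3) weight 1/120
Group by Y:
  weight(Y=1) = 1/24
  weight(Y=3) = 1/30
Total weight = 1/24 + 1/30 = 3/40
P(Y=1 | obs) = 1/24 / 3/40 = 5/9
P(Y=3 | obs) = 1/30 / 3/40 = 4/9

P(Y=1) = 5/9, P(Y=3) = 4/9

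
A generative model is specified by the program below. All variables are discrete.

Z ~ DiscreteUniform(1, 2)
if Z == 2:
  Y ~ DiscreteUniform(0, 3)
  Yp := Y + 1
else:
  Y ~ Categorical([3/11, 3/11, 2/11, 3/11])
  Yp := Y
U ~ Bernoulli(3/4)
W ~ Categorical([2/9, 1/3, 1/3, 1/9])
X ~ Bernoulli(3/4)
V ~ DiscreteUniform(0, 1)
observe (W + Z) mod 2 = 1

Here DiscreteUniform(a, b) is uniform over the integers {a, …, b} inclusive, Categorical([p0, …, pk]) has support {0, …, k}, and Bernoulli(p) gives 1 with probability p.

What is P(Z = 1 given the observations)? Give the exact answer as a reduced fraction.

P(Z = 1 | obs) = 5/9

Enumerate traces; 128 have nonzero weight after conditioning:
  (Z=1, Y=0, U=0, W=0, X=0, V=0) weight 1/1056
  (Z=1, Y=0, U=0, W=0, X=0, V=1) weight 1/1056
  (Z=1, Y=0, U=0, W=0, X=1, V=0) weight 1/352
  (Z=1, Y=0, U=0, W=0, X=1, V=1) weight 1/352
  (Z=1, Y=0, U=0, W=2, X=0, V=0) weight 1/704
  (Z=1, Y=0, U=0, W=2, X=0, V=1) weight 1/704
  (Z=1, Y=0, U=0, W=2, X=1, V=0) weight 3/704
  (Z=1, Y=0, U=0, W=2, X=1, V=1) weight 3/704
  (Z=2, Y=0, U=0, W=1, X=0, V=0) weight 1/768
  … 119 more
Group by Z:
  weight(Z=1) = 5/18
  weight(Z=2) = 2/9
Total weight = 5/18 + 2/9 = 1/2
P(Z=1 | obs) = 5/18 / 1/2 = 5/9
P(Z=2 | obs) = 2/9 / 1/2 = 4/9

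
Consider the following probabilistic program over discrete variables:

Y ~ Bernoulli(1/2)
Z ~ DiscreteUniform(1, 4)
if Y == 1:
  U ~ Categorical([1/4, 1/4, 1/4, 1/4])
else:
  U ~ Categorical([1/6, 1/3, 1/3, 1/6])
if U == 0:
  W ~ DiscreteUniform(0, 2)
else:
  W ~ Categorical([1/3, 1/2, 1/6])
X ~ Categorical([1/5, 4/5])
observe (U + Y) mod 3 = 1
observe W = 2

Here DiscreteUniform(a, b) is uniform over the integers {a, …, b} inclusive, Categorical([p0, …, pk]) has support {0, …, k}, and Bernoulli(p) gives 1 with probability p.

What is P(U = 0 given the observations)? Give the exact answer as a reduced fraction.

P(U = 0 | obs) = 6/13

Enumerate traces; 24 have nonzero weight after conditioning:
  (Y=0, Z=1, U=1, W=2, X=0) weight 1/720
  (Y=0, Z=1, U=1, W=2, X=1) weight 1/180
  (Y=0, Z=2, U=1, W=2, X=0) weight 1/720
  (Y=0, Z=2, U=1, W=2, X=1) weight 1/180
  (Y=0, Z=3, U=1, W=2, X=0) weight 1/720
  (Y=0, Z=3, U=1, W=2, X=1) weight 1/180
  (Y=0, Z=4, U=1, W=2, X=0) weight 1/720
  (Y=0, Z=4, U=1, W=2, X=1) weight 1/180
  (Y=1, Z=1, U=0, W=2, X=0) weight 1/480
  (Y=1, Z=1, U=3, W=2, X=0) weight 1/960
  … 14 more
Group by U:
  weight(U=0) = 1/24
  weight(U=1) = 1/36
  weight(U=3) = 1/48
Total weight = 1/24 + 1/36 + 1/48 = 13/144
P(U=0 | obs) = 1/24 / 13/144 = 6/13
P(U=1 | obs) = 1/36 / 13/144 = 4/13
P(U=3 | obs) = 1/48 / 13/144 = 3/13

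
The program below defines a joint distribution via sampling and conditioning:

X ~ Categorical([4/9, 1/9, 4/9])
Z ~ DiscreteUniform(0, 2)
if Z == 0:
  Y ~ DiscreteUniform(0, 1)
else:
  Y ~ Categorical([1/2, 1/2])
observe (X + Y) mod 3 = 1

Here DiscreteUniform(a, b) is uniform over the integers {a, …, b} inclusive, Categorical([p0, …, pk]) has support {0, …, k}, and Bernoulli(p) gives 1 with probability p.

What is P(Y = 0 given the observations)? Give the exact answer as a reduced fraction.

P(Y = 0 | obs) = 1/5

Enumerate traces; 6 have nonzero weight after conditioning:
  (X=0, Z=0, Y=1) weight 2/27
  (X=0, Z=1, Y=1) weight 2/27
  (X=0, Z=2, Y=1) weight 2/27
  (X=1, Z=0, Y=0) weight 1/54
  (X=1, Z=1, Y=0) weight 1/54
  (X=1, Z=2, Y=0) weight 1/54
Group by Y:
  weight(Y=0) = 1/18
  weight(Y=1) = 2/9
Total weight = 1/18 + 2/9 = 5/18
P(Y=0 | obs) = 1/18 / 5/18 = 1/5
P(Y=1 | obs) = 2/9 / 5/18 = 4/5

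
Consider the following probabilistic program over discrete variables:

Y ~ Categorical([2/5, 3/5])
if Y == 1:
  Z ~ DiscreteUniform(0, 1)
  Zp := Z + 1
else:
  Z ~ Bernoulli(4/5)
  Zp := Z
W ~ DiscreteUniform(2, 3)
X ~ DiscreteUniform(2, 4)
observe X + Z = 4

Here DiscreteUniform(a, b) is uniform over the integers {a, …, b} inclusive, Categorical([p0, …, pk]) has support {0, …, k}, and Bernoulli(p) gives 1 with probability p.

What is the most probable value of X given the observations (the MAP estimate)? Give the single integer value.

argmax_v P(X = v | obs) = 3

Enumerate traces; 8 have nonzero weight after conditioning:
  (Y=0, Z=0, W=2, X=4) weight 1/75
  (Y=0, Z=0, W=3, X=4) weight 1/75
  (Y=0, Z=1, W=2, X=3) weight 4/75
  (Y=0, Z=1, W=3, X=3) weight 4/75
  (Y=1, Z=0, W=2, X=4) weight 1/20
  (Y=1, Z=0, W=3, X=4) weight 1/20
  (Y=1, Z=1, W=2, X=3) weight 1/20
  (Y=1, Z=1, W=3, X=3) weight 1/20
Group by X:
  weight(X=3) = 31/150
  weight(X=4) = 19/150
Total weight = 31/150 + 19/150 = 1/3
P(X=3 | obs) = 31/150 / 1/3 = 31/50
P(X=4 | obs) = 19/150 / 1/3 = 19/50
argmax = 3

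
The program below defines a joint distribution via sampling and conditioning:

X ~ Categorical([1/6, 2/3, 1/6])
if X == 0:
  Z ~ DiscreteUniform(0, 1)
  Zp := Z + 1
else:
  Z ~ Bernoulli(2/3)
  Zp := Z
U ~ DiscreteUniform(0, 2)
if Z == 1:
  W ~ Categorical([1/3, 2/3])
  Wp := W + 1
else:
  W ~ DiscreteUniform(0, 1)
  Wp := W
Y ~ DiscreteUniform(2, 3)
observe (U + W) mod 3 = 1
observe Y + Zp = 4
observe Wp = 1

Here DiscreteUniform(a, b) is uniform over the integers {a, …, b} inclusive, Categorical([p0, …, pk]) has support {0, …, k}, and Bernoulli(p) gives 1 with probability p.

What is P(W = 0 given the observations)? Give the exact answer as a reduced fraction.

P(W = 0 | obs) = 46/55

Enumerate traces; 4 have nonzero weight after conditioning:
  (X=0, Z=0, U=0, W=1, Y=3) weight 1/144
  (X=0, Z=1, U=1, W=0, Y=2) weight 1/216
  (X=1, Z=1, U=1, W=0, Y=3) weight 2/81
  (X=2, Z=1, U=1, W=0, Y=3) weight 1/162
Group by W:
  weight(W=0) = 23/648
  weight(W=1) = 1/144
Total weight = 23/648 + 1/144 = 55/1296
P(W=0 | obs) = 23/648 / 55/1296 = 46/55
P(W=1 | obs) = 1/144 / 55/1296 = 9/55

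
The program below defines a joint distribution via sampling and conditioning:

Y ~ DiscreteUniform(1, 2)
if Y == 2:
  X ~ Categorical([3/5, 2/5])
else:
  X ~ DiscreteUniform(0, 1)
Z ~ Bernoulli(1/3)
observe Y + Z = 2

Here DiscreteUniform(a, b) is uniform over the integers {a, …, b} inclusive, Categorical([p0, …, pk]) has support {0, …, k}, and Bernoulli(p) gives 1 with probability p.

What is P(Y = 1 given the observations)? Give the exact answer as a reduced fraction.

P(Y = 1 | obs) = 1/3

Enumerate traces; 4 have nonzero weight after conditioning:
  (Y=1, X=0, Z=1) weight 1/12
  (Y=1, X=1, Z=1) weight 1/12
  (Y=2, X=0, Z=0) weight 1/5
  (Y=2, X=1, Z=0) weight 2/15
Group by Y:
  weight(Y=1) = 1/6
  weight(Y=2) = 1/3
Total weight = 1/6 + 1/3 = 1/2
P(Y=1 | obs) = 1/6 / 1/2 = 1/3
P(Y=2 | obs) = 1/3 / 1/2 = 2/3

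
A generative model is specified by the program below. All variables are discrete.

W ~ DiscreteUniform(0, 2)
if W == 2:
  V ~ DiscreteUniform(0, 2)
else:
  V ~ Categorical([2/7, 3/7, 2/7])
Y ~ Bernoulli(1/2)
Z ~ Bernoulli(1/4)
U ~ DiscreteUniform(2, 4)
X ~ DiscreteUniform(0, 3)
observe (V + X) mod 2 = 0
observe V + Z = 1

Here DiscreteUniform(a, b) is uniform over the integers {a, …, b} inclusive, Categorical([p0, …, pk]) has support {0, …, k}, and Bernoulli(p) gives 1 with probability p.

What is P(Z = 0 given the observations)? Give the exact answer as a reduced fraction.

P(Z = 0 | obs) = 75/94

Enumerate traces; 72 have nonzero weight after conditioning:
  (W=0, V=0, Y=0, Z=1, U=2, X=0) weight 1/1008
  (W=0, V=0, Y=0, Z=1, U=2, X=2) weight 1/1008
  (W=0, V=0, Y=0, Z=1, U=3, X=0) weight 1/1008
  (W=0, V=0, Y=0, Z=1, U=3, X=2) weight 1/1008
  (W=0, V=0, Y=0, Z=1, U=4, X=0) weight 1/1008
  (W=0, V=0, Y=0, Z=1, U=4, X=2) weight 1/1008
  (W=0, V=0, Y=1, Z=1, U=2, X=0) weight 1/1008
  (W=0, V=0, Y=1, Z=1, U=2, X=2) weight 1/1008
  (W=0, V=1, Y=0, Z=0, U=2, X=1) weight 1/224
  … 63 more
Group by Z:
  weight(Z=0) = 25/168
  weight(Z=1) = 19/504
Total weight = 25/168 + 19/504 = 47/252
P(Z=0 | obs) = 25/168 / 47/252 = 75/94
P(Z=1 | obs) = 19/504 / 47/252 = 19/94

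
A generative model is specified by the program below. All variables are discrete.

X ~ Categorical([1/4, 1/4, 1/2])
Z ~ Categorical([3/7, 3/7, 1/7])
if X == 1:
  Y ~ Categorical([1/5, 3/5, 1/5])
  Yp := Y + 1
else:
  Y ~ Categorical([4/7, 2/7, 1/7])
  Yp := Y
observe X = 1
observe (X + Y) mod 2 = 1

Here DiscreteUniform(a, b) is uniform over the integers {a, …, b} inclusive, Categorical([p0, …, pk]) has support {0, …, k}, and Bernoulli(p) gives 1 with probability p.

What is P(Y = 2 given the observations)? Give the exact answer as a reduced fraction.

Enumerate traces; 6 have nonzero weight after conditioning:
  (X=1, Z=0, Y=0) weight 3/140
  (X=1, Z=0, Y=2) weight 3/140
  (X=1, Z=1, Y=0) weight 3/140
  (X=1, Z=1, Y=2) weight 3/140
  (X=1, Z=2, Y=0) weight 1/140
  (X=1, Z=2, Y=2) weight 1/140
Group by Y:
  weight(Y=0) = 1/20
  weight(Y=2) = 1/20
Total weight = 1/20 + 1/20 = 1/10
P(Y=0 | obs) = 1/20 / 1/10 = 1/2
P(Y=2 | obs) = 1/20 / 1/10 = 1/2

P(Y = 2 | obs) = 1/2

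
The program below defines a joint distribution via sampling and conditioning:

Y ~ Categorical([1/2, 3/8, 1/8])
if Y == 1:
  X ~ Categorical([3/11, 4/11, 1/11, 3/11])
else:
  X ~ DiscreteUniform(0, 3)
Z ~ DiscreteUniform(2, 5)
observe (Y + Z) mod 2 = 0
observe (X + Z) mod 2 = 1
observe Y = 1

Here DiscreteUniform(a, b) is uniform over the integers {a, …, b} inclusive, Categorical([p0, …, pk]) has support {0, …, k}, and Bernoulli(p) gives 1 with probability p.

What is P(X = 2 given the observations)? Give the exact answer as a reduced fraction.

P(X = 2 | obs) = 1/4

Enumerate traces; 4 have nonzero weight after conditioning:
  (Y=1, X=0, Z=3) weight 9/352
  (Y=1, X=0, Z=5) weight 9/352
  (Y=1, X=2, Z=3) weight 3/352
  (Y=1, X=2, Z=5) weight 3/352
Group by X:
  weight(X=0) = 9/176
  weight(X=2) = 3/176
Total weight = 9/176 + 3/176 = 3/44
P(X=0 | obs) = 9/176 / 3/44 = 3/4
P(X=2 | obs) = 3/176 / 3/44 = 1/4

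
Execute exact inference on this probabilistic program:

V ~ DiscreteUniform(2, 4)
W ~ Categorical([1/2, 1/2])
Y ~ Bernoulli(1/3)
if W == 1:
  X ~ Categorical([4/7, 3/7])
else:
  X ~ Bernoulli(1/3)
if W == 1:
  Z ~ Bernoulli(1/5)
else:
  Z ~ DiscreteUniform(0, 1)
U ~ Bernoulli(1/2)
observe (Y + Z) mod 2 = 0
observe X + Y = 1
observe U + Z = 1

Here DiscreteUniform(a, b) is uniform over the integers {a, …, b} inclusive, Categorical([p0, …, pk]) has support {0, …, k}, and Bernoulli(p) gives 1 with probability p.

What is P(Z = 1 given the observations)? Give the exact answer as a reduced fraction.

P(Z = 1 | obs) = 47/154

Enumerate traces; 12 have nonzero weight after conditioning:
  (V=2, W=0, Y=0, X=1, Z=0, U=1) weight 1/108
  (V=2, W=0, Y=1, X=0, Z=1, U=0) weight 1/108
  (V=2, W=1, Y=0, X=1, Z=0, U=1) weight 2/105
  (V=2, W=1, Y=1, X=0, Z=1, U=0) weight 1/315
  (V=3, W=0, Y=0, X=1, Z=0, U=1) weight 1/108
  (V=3, W=0, Y=1, X=0, Z=1, U=0) weight 1/108
  (V=3, W=1, Y=0, X=1, Z=0, U=1) weight 2/105
  (V=3, W=1, Y=1, X=0, Z=1, U=0) weight 1/315
  … 4 more
Group by Z:
  weight(Z=0) = 107/1260
  weight(Z=1) = 47/1260
Total weight = 107/1260 + 47/1260 = 11/90
P(Z=0 | obs) = 107/1260 / 11/90 = 107/154
P(Z=1 | obs) = 47/1260 / 11/90 = 47/154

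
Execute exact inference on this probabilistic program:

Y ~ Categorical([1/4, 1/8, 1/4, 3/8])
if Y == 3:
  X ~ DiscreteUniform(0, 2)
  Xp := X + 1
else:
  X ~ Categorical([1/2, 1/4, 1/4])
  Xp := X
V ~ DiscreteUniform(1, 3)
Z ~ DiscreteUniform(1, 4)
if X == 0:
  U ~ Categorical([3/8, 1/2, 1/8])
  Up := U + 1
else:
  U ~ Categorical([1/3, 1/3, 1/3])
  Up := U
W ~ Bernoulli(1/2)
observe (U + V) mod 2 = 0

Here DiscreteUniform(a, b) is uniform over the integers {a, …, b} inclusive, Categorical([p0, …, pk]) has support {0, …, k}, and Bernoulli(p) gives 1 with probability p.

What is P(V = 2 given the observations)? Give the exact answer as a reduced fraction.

Enumerate traces; 384 have nonzero weight after conditioning:
  (Y=0, X=0, V=1, Z=1, U=1, W=0) weight 1/384
  (Y=0, X=0, V=1, Z=1, U=1, W=1) weight 1/384
  (Y=0, X=0, V=1, Z=2, U=1, W=0) weight 1/384
  (Y=0, X=0, V=1, Z=2, U=1, W=1) weight 1/384
  (Y=0, X=0, V=1, Z=3, U=1, W=0) weight 1/384
  (Y=0, X=0, V=1, Z=3, U=1, W=1) weight 1/384
  (Y=0, X=0, V=1, Z=4, U=1, W=0) weight 1/384
  (Y=0, X=0, V=1, Z=4, U=1, W=1) weight 1/384
  (Y=0, X=0, V=2, Z=1, U=0, W=0) weight 1/512
  (Y=0, X=0, V=3, Z=1, U=1, W=0) weight 1/384
  … 374 more
Group by V:
  weight(V=1) = 13/96
  weight(V=2) = 19/96
  weight(V=3) = 13/96
Total weight = 13/96 + 19/96 + 13/96 = 15/32
P(V=1 | obs) = 13/96 / 15/32 = 13/45
P(V=2 | obs) = 19/96 / 15/32 = 19/45
P(V=3 | obs) = 13/96 / 15/32 = 13/45

P(V = 2 | obs) = 19/45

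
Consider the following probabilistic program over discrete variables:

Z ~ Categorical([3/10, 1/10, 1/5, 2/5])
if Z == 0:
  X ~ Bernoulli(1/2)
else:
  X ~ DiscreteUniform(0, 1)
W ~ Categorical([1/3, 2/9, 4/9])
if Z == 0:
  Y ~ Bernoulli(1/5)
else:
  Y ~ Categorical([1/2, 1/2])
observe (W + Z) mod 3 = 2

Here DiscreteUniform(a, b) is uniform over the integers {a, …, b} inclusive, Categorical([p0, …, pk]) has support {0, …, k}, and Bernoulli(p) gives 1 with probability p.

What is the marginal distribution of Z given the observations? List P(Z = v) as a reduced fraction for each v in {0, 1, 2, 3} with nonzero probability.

P(Z=0) = 1/3, P(Z=1) = 1/18, P(Z=2) = 1/6, P(Z=3) = 4/9

Enumerate traces; 16 have nonzero weight after conditioning:
  (Z=0, X=0, W=2, Y=0) weight 4/75
  (Z=0, X=0, W=2, Y=1) weight 1/75
  (Z=0, X=1, W=2, Y=0) weight 4/75
  (Z=0, X=1, W=2, Y=1) weight 1/75
  (Z=1, X=0, W=1, Y=0) weight 1/180
  (Z=1, X=0, W=1, Y=1) weight 1/180
  (Z=1, X=1, W=1, Y=0) weight 1/180
  (Z=1, X=1, W=1, Y=1) weight 1/180
  (Z=2, X=0, W=0, Y=0) weight 1/60
  (Z=3, X=0, W=2, Y=0) weight 2/45
  … 6 more
Group by Z:
  weight(Z=0) = 2/15
  weight(Z=1) = 1/45
  weight(Z=2) = 1/15
  weight(Z=3) = 8/45
Total weight = 2/15 + 1/45 + 1/15 + 8/45 = 2/5
P(Z=0 | obs) = 2/15 / 2/5 = 1/3
P(Z=1 | obs) = 1/45 / 2/5 = 1/18
P(Z=2 | obs) = 1/15 / 2/5 = 1/6
P(Z=3 | obs) = 8/45 / 2/5 = 4/9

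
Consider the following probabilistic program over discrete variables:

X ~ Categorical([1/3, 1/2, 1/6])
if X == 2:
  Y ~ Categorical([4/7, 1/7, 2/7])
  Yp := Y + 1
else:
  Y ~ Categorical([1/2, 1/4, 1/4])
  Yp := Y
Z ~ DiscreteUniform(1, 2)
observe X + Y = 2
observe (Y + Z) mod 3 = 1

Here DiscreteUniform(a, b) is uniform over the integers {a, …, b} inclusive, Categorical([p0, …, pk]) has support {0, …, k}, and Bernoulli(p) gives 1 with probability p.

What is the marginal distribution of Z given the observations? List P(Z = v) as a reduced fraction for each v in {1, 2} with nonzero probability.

P(Z=1) = 8/15, P(Z=2) = 7/15

Enumerate traces; 2 have nonzero weight after conditioning:
  (X=0, Y=2, Z=2) weight 1/24
  (X=2, Y=0, Z=1) weight 1/21
Group by Z:
  weight(Z=1) = 1/21
  weight(Z=2) = 1/24
Total weight = 1/21 + 1/24 = 5/56
P(Z=1 | obs) = 1/21 / 5/56 = 8/15
P(Z=2 | obs) = 1/24 / 5/56 = 7/15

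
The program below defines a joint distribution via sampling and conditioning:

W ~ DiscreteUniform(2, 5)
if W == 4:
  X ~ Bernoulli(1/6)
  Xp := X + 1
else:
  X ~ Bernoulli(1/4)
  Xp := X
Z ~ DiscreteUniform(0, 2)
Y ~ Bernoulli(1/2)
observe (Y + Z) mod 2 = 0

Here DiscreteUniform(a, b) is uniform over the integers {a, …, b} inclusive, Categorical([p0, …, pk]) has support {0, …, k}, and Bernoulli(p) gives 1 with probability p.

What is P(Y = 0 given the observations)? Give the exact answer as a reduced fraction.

P(Y = 0 | obs) = 2/3

Enumerate traces; 24 have nonzero weight after conditioning:
  (W=2, X=0, Z=0, Y=0) weight 1/32
  (W=2, X=0, Z=1, Y=1) weight 1/32
  (W=2, X=0, Z=2, Y=0) weight 1/32
  (W=2, X=1, Z=0, Y=0) weight 1/96
  (W=2, X=1, Z=1, Y=1) weight 1/96
  (W=2, X=1, Z=2, Y=0) weight 1/96
  (W=3, X=0, Z=0, Y=0) weight 1/32
  (W=3, X=0, Z=1, Y=1) weight 1/32
  … 16 more
Group by Y:
  weight(Y=0) = 1/3
  weight(Y=1) = 1/6
Total weight = 1/3 + 1/6 = 1/2
P(Y=0 | obs) = 1/3 / 1/2 = 2/3
P(Y=1 | obs) = 1/6 / 1/2 = 1/3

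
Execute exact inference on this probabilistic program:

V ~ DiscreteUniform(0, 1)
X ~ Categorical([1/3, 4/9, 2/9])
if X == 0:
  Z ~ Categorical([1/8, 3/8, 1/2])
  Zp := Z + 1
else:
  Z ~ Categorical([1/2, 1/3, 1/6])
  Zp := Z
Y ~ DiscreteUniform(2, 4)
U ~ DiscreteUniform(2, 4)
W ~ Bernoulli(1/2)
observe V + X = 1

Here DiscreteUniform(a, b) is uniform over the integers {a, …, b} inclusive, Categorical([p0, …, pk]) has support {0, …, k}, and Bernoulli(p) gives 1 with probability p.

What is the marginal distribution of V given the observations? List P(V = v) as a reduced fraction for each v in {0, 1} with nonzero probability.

P(V=0) = 4/7, P(V=1) = 3/7

Enumerate traces; 108 have nonzero weight after conditioning:
  (V=0, X=1, Z=0, Y=2, U=2, W=0) weight 1/162
  (V=0, X=1, Z=0, Y=2, U=2, W=1) weight 1/162
  (V=0, X=1, Z=0, Y=2, U=3, W=0) weight 1/162
  (V=0, X=1, Z=0, Y=2, U=3, W=1) weight 1/162
  (V=0, X=1, Z=0, Y=2, U=4, W=0) weight 1/162
  (V=0, X=1, Z=0, Y=2, U=4, W=1) weight 1/162
  (V=0, X=1, Z=0, Y=3, U=2, W=0) weight 1/162
  (V=0, X=1, Z=0, Y=3, U=2, W=1) weight 1/162
  (V=1, X=0, Z=0, Y=2, U=2, W=0) weight 1/864
  … 99 more
Group by V:
  weight(V=0) = 2/9
  weight(V=1) = 1/6
Total weight = 2/9 + 1/6 = 7/18
P(V=0 | obs) = 2/9 / 7/18 = 4/7
P(V=1 | obs) = 1/6 / 7/18 = 3/7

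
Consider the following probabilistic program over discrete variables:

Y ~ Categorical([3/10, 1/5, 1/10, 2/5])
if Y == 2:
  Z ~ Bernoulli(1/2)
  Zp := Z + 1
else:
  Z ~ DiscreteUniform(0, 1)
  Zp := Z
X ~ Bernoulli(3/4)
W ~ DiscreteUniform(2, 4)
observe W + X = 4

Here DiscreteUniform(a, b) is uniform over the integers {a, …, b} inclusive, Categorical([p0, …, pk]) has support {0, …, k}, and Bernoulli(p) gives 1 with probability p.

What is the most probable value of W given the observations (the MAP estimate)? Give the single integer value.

argmax_v P(W = v | obs) = 3

Enumerate traces; 16 have nonzero weight after conditioning:
  (Y=0, Z=0, X=0, W=4) weight 1/80
  (Y=0, Z=0, X=1, W=3) weight 3/80
  (Y=0, Z=1, X=0, W=4) weight 1/80
  (Y=0, Z=1, X=1, W=3) weight 3/80
  (Y=1, Z=0, X=0, W=4) weight 1/120
  (Y=1, Z=0, X=1, W=3) weight 1/40
  (Y=1, Z=1, X=0, W=4) weight 1/120
  (Y=1, Z=1, X=1, W=3) weight 1/40
  … 8 more
Group by W:
  weight(W=3) = 1/4
  weight(W=4) = 1/12
Total weight = 1/4 + 1/12 = 1/3
P(W=3 | obs) = 1/4 / 1/3 = 3/4
P(W=4 | obs) = 1/12 / 1/3 = 1/4
argmax = 3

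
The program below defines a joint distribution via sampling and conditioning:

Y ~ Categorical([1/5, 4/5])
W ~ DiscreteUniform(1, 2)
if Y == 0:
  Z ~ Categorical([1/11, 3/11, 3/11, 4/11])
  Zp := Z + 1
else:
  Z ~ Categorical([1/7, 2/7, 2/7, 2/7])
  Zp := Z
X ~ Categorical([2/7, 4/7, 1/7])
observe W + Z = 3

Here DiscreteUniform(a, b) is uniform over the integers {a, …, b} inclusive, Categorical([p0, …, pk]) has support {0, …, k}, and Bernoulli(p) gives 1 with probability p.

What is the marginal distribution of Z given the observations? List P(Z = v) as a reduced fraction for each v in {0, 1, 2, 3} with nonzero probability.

Enumerate traces; 12 have nonzero weight after conditioning:
  (Y=0, W=1, Z=2, X=0) weight 3/385
  (Y=0, W=1, Z=2, X=1) weight 6/385
  (Y=0, W=1, Z=2, X=2) weight 3/770
  (Y=0, W=2, Z=1, X=0) weight 3/385
  (Y=0, W=2, Z=1, X=1) weight 6/385
  (Y=0, W=2, Z=1, X=2) weight 3/770
  (Y=1, W=1, Z=2, X=0) weight 8/245
  (Y=1, W=1, Z=2, X=1) weight 16/245
  … 4 more
Group by Z:
  weight(Z=1) = 109/770
  weight(Z=2) = 109/770
Total weight = 109/770 + 109/770 = 109/385
P(Z=1 | obs) = 109/770 / 109/385 = 1/2
P(Z=2 | obs) = 109/770 / 109/385 = 1/2

P(Z=1) = 1/2, P(Z=2) = 1/2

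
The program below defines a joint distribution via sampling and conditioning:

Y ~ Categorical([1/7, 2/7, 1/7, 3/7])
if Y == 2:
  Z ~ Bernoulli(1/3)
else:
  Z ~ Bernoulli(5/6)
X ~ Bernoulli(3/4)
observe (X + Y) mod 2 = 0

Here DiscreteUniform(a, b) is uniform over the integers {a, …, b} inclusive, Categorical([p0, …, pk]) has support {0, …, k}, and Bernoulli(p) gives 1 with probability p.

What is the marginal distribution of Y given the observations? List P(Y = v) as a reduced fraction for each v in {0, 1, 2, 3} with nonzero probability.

P(Y=0) = 1/17, P(Y=1) = 6/17, P(Y=2) = 1/17, P(Y=3) = 9/17

Enumerate traces; 8 have nonzero weight after conditioning:
  (Y=0, Z=0, X=0) weight 1/168
  (Y=0, Z=1, X=0) weight 5/168
  (Y=1, Z=0, X=1) weight 1/28
  (Y=1, Z=1, X=1) weight 5/28
  (Y=2, Z=0, X=0) weight 1/42
  (Y=2, Z=1, X=0) weight 1/84
  (Y=3, Z=0, X=1) weight 3/56
  (Y=3, Z=1, X=1) weight 15/56
Group by Y:
  weight(Y=0) = 1/28
  weight(Y=1) = 3/14
  weight(Y=2) = 1/28
  weight(Y=3) = 9/28
Total weight = 1/28 + 3/14 + 1/28 + 9/28 = 17/28
P(Y=0 | obs) = 1/28 / 17/28 = 1/17
P(Y=1 | obs) = 3/14 / 17/28 = 6/17
P(Y=2 | obs) = 1/28 / 17/28 = 1/17
P(Y=3 | obs) = 9/28 / 17/28 = 9/17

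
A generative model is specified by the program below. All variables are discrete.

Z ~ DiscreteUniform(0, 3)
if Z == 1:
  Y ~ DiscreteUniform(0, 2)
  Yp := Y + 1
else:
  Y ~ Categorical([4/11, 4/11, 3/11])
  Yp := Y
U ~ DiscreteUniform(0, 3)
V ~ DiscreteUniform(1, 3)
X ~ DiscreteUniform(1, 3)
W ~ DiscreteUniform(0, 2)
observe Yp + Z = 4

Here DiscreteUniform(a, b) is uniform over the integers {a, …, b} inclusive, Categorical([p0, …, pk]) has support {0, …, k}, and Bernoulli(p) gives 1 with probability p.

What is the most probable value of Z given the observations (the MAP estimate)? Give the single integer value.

Enumerate traces; 324 have nonzero weight after conditioning:
  (Z=1, Y=2, U=0, V=1, X=1, W=0) weight 1/1296
  (Z=1, Y=2, U=0, V=1, X=1, W=1) weight 1/1296
  (Z=1, Y=2, U=0, V=1, X=1, W=2) weight 1/1296
  (Z=1, Y=2, U=0, V=1, X=2, W=0) weight 1/1296
  (Z=1, Y=2, U=0, V=1, X=2, W=1) weight 1/1296
  (Z=1, Y=2, U=0, V=1, X=2, W=2) weight 1/1296
  (Z=1, Y=2, U=0, V=1, X=3, W=0) weight 1/1296
  (Z=1, Y=2, U=0, V=1, X=3, W=1) weight 1/1296
  (Z=2, Y=2, U=0, V=1, X=1, W=0) weight 1/1584
  (Z=3, Y=1, U=0, V=1, X=1, W=0) weight 1/1188
  … 314 more
Group by Z:
  weight(Z=1) = 1/12
  weight(Z=2) = 3/44
  weight(Z=3) = 1/11
Total weight = 1/12 + 3/44 + 1/11 = 8/33
P(Z=1 | obs) = 1/12 / 8/33 = 11/32
P(Z=2 | obs) = 3/44 / 8/33 = 9/32
P(Z=3 | obs) = 1/11 / 8/33 = 3/8
argmax = 3

argmax_v P(Z = v | obs) = 3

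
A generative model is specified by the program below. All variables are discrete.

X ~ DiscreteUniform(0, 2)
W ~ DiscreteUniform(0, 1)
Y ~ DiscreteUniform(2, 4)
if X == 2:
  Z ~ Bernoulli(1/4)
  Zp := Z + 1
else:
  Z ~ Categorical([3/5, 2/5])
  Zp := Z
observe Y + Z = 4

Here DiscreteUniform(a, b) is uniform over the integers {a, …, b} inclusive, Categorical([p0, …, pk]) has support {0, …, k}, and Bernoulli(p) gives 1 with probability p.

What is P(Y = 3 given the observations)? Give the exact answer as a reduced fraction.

P(Y = 3 | obs) = 7/20

Enumerate traces; 12 have nonzero weight after conditioning:
  (X=0, W=0, Y=3, Z=1) weight 1/45
  (X=0, W=0, Y=4, Z=0) weight 1/30
  (X=0, W=1, Y=3, Z=1) weight 1/45
  (X=0, W=1, Y=4, Z=0) weight 1/30
  (X=1, W=0, Y=3, Z=1) weight 1/45
  (X=1, W=0, Y=4, Z=0) weight 1/30
  (X=1, W=1, Y=3, Z=1) weight 1/45
  (X=1, W=1, Y=4, Z=0) weight 1/30
  … 4 more
Group by Y:
  weight(Y=3) = 7/60
  weight(Y=4) = 13/60
Total weight = 7/60 + 13/60 = 1/3
P(Y=3 | obs) = 7/60 / 1/3 = 7/20
P(Y=4 | obs) = 13/60 / 1/3 = 13/20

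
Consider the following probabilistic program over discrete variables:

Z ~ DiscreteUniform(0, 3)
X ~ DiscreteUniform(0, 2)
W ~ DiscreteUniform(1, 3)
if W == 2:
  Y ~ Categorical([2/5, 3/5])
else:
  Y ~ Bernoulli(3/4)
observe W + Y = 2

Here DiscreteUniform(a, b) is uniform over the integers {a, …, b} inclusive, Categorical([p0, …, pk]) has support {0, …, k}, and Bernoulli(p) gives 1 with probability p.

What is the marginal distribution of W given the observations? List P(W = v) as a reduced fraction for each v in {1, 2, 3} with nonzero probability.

P(W=1) = 15/23, P(W=2) = 8/23

Enumerate traces; 24 have nonzero weight after conditioning:
  (Z=0, X=0, W=1, Y=1) weight 1/48
  (Z=0, X=0, W=2, Y=0) weight 1/90
  (Z=0, X=1, W=1, Y=1) weight 1/48
  (Z=0, X=1, W=2, Y=0) weight 1/90
  (Z=0, X=2, W=1, Y=1) weight 1/48
  (Z=0, X=2, W=2, Y=0) weight 1/90
  (Z=1, X=0, W=1, Y=1) weight 1/48
  (Z=1, X=0, W=2, Y=0) weight 1/90
  … 16 more
Group by W:
  weight(W=1) = 1/4
  weight(W=2) = 2/15
Total weight = 1/4 + 2/15 = 23/60
P(W=1 | obs) = 1/4 / 23/60 = 15/23
P(W=2 | obs) = 2/15 / 23/60 = 8/23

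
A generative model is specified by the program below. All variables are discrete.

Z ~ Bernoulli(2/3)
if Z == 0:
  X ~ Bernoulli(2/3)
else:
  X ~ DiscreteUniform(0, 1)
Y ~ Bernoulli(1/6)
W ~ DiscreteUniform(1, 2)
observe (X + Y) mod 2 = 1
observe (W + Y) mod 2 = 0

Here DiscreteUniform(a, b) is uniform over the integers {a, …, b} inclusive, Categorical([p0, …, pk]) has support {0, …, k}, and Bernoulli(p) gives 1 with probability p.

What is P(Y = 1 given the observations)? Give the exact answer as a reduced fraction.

P(Y = 1 | obs) = 4/29

Enumerate traces; 4 have nonzero weight after conditioning:
  (Z=0, X=0, Y=1, W=1) weight 1/108
  (Z=0, X=1, Y=0, W=2) weight 5/54
  (Z=1, X=0, Y=1, W=1) weight 1/36
  (Z=1, X=1, Y=0, W=2) weight 5/36
Group by Y:
  weight(Y=0) = 25/108
  weight(Y=1) = 1/27
Total weight = 25/108 + 1/27 = 29/108
P(Y=0 | obs) = 25/108 / 29/108 = 25/29
P(Y=1 | obs) = 1/27 / 29/108 = 4/29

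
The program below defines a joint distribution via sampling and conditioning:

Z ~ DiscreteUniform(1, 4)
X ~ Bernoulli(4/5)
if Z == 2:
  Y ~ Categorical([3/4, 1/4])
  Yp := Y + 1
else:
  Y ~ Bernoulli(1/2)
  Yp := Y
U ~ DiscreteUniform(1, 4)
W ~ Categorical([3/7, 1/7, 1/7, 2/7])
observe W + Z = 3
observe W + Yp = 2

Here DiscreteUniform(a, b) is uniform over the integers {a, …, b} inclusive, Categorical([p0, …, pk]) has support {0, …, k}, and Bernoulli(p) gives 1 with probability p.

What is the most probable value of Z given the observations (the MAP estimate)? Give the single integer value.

argmax_v P(Z = v | obs) = 2

Enumerate traces; 16 have nonzero weight after conditioning:
  (Z=1, X=0, Y=0, U=1, W=2) weight 1/1120
  (Z=1, X=0, Y=0, U=2, W=2) weight 1/1120
  (Z=1, X=0, Y=0, U=3, W=2) weight 1/1120
  (Z=1, X=0, Y=0, U=4, W=2) weight 1/1120
  (Z=1, X=1, Y=0, U=1, W=2) weight 1/280
  (Z=1, X=1, Y=0, U=2, W=2) weight 1/280
  (Z=1, X=1, Y=0, U=3, W=2) weight 1/280
  (Z=1, X=1, Y=0, U=4, W=2) weight 1/280
  (Z=2, X=0, Y=0, U=1, W=1) weight 3/2240
  … 7 more
Group by Z:
  weight(Z=1) = 1/56
  weight(Z=2) = 3/112
Total weight = 1/56 + 3/112 = 5/112
P(Z=1 | obs) = 1/56 / 5/112 = 2/5
P(Z=2 | obs) = 3/112 / 5/112 = 3/5
argmax = 2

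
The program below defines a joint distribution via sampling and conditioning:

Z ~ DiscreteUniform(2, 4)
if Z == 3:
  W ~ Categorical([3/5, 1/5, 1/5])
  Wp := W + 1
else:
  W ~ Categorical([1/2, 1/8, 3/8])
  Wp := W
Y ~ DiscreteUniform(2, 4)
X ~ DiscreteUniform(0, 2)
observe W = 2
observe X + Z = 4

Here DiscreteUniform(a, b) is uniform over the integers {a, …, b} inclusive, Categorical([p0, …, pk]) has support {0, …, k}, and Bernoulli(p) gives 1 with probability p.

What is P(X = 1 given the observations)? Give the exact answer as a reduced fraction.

P(X = 1 | obs) = 4/19

Enumerate traces; 9 have nonzero weight after conditioning:
  (Z=2, W=2, Y=2, X=2) weight 1/72
  (Z=2, W=2, Y=3, X=2) weight 1/72
  (Z=2, W=2, Y=4, X=2) weight 1/72
  (Z=3, W=2, Y=2, X=1) weight 1/135
  (Z=3, W=2, Y=3, X=1) weight 1/135
  (Z=3, W=2, Y=4, X=1) weight 1/135
  (Z=4, W=2, Y=2, X=0) weight 1/72
  (Z=4, W=2, Y=3, X=0) weight 1/72
  … 1 more
Group by X:
  weight(X=0) = 1/24
  weight(X=1) = 1/45
  weight(X=2) = 1/24
Total weight = 1/24 + 1/45 + 1/24 = 19/180
P(X=0 | obs) = 1/24 / 19/180 = 15/38
P(X=1 | obs) = 1/45 / 19/180 = 4/19
P(X=2 | obs) = 1/24 / 19/180 = 15/38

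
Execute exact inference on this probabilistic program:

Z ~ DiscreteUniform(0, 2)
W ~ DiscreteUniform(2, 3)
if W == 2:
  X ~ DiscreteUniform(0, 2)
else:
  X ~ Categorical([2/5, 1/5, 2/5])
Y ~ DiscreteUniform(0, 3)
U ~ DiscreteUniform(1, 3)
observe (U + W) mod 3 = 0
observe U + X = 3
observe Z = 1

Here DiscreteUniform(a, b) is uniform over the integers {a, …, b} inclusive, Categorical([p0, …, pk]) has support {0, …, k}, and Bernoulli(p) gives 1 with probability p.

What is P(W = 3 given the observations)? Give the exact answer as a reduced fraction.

P(W = 3 | obs) = 6/11

Enumerate traces; 8 have nonzero weight after conditioning:
  (Z=1, W=2, X=2, Y=0, U=1) weight 1/216
  (Z=1, W=2, X=2, Y=1, U=1) weight 1/216
  (Z=1, W=2, X=2, Y=2, U=1) weight 1/216
  (Z=1, W=2, X=2, Y=3, U=1) weight 1/216
  (Z=1, W=3, X=0, Y=0, U=3) weight 1/180
  (Z=1, W=3, X=0, Y=1, U=3) weight 1/180
  (Z=1, W=3, X=0, Y=2, U=3) weight 1/180
  (Z=1, W=3, X=0, Y=3, U=3) weight 1/180
Group by W:
  weight(W=2) = 1/54
  weight(W=3) = 1/45
Total weight = 1/54 + 1/45 = 11/270
P(W=2 | obs) = 1/54 / 11/270 = 5/11
P(W=3 | obs) = 1/45 / 11/270 = 6/11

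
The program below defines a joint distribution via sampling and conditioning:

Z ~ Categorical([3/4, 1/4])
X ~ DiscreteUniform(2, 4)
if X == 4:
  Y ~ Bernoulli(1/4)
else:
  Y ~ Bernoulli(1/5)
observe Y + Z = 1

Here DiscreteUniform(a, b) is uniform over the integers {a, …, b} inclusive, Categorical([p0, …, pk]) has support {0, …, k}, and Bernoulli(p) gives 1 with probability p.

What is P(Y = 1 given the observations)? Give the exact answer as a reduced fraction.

P(Y = 1 | obs) = 39/86

Enumerate traces; 6 have nonzero weight after conditioning:
  (Z=0, X=2, Y=1) weight 1/20
  (Z=0, X=3, Y=1) weight 1/20
  (Z=0, X=4, Y=1) weight 1/16
  (Z=1, X=2, Y=0) weight 1/15
  (Z=1, X=3, Y=0) weight 1/15
  (Z=1, X=4, Y=0) weight 1/16
Group by Y:
  weight(Y=0) = 47/240
  weight(Y=1) = 13/80
Total weight = 47/240 + 13/80 = 43/120
P(Y=0 | obs) = 47/240 / 43/120 = 47/86
P(Y=1 | obs) = 13/80 / 43/120 = 39/86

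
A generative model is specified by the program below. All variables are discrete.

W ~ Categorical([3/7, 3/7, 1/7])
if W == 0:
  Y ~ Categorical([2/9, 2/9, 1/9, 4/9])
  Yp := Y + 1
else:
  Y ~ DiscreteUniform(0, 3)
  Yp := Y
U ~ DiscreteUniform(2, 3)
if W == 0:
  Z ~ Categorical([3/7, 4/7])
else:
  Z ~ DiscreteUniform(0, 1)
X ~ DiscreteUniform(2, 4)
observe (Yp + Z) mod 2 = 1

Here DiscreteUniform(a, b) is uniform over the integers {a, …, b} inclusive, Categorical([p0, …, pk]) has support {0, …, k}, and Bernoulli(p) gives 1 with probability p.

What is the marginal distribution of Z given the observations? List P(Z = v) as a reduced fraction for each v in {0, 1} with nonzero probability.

P(Z=0) = 2/5, P(Z=1) = 3/5

Enumerate traces; 72 have nonzero weight after conditioning:
  (W=0, Y=0, U=2, Z=0, X=2) weight 1/147
  (W=0, Y=0, U=2, Z=0, X=3) weight 1/147
  (W=0, Y=0, U=2, Z=0, X=4) weight 1/147
  (W=0, Y=0, U=3, Z=0, X=2) weight 1/147
  (W=0, Y=0, U=3, Z=0, X=3) weight 1/147
  (W=0, Y=0, U=3, Z=0, X=4) weight 1/147
  (W=0, Y=1, U=2, Z=1, X=2) weight 4/441
  (W=0, Y=1, U=2, Z=1, X=3) weight 4/441
  … 64 more
Group by Z:
  weight(Z=0) = 10/49
  weight(Z=1) = 15/49
Total weight = 10/49 + 15/49 = 25/49
P(Z=0 | obs) = 10/49 / 25/49 = 2/5
P(Z=1 | obs) = 15/49 / 25/49 = 3/5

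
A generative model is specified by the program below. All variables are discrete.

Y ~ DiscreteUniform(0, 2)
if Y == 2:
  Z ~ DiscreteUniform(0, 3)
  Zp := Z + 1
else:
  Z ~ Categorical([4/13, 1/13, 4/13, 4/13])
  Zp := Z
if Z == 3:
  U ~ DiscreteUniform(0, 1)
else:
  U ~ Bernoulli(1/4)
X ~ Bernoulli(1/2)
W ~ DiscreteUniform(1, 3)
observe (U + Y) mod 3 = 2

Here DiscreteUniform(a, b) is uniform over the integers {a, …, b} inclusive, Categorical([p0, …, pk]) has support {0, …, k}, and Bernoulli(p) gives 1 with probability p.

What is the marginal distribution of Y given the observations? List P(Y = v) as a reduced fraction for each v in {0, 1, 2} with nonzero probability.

Enumerate traces; 48 have nonzero weight after conditioning:
  (Y=1, Z=0, U=1, X=0, W=1) weight 1/234
  (Y=1, Z=0, U=1, X=0, W=2) weight 1/234
  (Y=1, Z=0, U=1, X=0, W=3) weight 1/234
  (Y=1, Z=0, U=1, X=1, W=1) weight 1/234
  (Y=1, Z=0, U=1, X=1, W=2) weight 1/234
  (Y=1, Z=0, U=1, X=1, W=3) weight 1/234
  (Y=1, Z=1, U=1, X=0, W=1) weight 1/936
  (Y=1, Z=1, U=1, X=0, W=2) weight 1/936
  (Y=2, Z=0, U=0, X=0, W=1) weight 1/96
  … 39 more
Group by Y:
  weight(Y=1) = 17/156
  weight(Y=2) = 11/48
Total weight = 17/156 + 11/48 = 211/624
P(Y=1 | obs) = 17/156 / 211/624 = 68/211
P(Y=2 | obs) = 11/48 / 211/624 = 143/211

P(Y=1) = 68/211, P(Y=2) = 143/211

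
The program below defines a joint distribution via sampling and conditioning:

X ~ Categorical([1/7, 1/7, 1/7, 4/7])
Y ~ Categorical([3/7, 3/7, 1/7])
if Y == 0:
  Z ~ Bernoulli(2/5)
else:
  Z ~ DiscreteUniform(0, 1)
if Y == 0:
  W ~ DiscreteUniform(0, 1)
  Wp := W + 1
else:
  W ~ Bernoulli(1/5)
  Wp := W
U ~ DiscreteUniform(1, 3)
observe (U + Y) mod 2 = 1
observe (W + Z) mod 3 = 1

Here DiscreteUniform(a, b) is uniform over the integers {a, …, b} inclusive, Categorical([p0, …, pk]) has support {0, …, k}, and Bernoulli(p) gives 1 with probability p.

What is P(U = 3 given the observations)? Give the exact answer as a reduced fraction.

Enumerate traces; 40 have nonzero weight after conditioning:
  (X=0, Y=0, Z=0, W=1, U=1) weight 3/490
  (X=0, Y=0, Z=0, W=1, U=3) weight 3/490
  (X=0, Y=0, Z=1, W=0, U=1) weight 1/245
  (X=0, Y=0, Z=1, W=0, U=3) weight 1/245
  (X=0, Y=1, Z=0, W=1, U=2) weight 1/490
  (X=0, Y=1, Z=1, W=0, U=2) weight 2/245
  (X=0, Y=2, Z=0, W=1, U=1) weight 1/1470
  (X=0, Y=2, Z=0, W=1, U=3) weight 1/1470
  … 32 more
Group by U:
  weight(U=1) = 2/21
  weight(U=2) = 1/14
  weight(U=3) = 2/21
Total weight = 2/21 + 1/14 + 2/21 = 11/42
P(U=1 | obs) = 2/21 / 11/42 = 4/11
P(U=2 | obs) = 1/14 / 11/42 = 3/11
P(U=3 | obs) = 2/21 / 11/42 = 4/11

P(U = 3 | obs) = 4/11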